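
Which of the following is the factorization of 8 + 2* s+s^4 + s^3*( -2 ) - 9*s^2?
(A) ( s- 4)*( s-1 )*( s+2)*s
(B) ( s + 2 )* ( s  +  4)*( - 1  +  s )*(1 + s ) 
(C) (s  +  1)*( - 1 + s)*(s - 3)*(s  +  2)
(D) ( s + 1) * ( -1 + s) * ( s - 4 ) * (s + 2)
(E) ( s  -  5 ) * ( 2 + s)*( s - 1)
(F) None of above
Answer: D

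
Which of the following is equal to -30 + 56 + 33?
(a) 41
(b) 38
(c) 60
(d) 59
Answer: d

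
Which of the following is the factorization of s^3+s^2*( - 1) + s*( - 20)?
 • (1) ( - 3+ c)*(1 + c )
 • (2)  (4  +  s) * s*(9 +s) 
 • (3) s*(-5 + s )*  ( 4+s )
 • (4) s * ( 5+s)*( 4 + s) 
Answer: 3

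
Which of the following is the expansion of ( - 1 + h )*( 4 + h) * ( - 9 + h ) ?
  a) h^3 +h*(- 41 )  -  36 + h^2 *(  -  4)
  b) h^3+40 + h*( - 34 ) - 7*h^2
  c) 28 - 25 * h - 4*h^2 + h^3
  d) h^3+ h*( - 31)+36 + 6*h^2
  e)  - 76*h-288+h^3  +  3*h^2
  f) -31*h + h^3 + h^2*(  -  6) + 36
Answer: f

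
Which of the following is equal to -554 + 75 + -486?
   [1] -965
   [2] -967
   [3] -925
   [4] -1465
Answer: 1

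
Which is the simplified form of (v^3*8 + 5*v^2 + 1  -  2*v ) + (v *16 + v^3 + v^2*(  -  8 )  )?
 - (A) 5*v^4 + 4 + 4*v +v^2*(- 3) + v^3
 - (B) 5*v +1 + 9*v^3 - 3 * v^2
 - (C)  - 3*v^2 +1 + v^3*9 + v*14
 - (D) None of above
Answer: C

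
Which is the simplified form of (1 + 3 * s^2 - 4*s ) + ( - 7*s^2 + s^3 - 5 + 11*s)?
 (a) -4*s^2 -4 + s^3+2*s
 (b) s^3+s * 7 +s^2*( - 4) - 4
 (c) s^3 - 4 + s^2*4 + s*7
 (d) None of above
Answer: b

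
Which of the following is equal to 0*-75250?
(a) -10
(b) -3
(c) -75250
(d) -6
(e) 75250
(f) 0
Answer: f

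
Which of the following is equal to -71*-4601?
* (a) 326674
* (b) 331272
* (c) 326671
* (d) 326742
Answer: c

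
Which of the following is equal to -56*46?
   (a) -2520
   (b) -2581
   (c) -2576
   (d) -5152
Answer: c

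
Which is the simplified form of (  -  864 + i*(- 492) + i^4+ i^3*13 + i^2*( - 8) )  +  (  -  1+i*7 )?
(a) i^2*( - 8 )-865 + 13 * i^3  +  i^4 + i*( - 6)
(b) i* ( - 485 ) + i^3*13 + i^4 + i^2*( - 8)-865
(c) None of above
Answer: b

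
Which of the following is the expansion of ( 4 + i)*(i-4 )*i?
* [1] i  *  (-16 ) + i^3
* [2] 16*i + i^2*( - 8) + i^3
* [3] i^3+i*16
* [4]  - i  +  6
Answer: 1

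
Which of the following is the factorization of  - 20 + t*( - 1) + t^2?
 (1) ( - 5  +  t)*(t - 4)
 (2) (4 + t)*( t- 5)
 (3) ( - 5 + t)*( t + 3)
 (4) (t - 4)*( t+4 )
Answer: 2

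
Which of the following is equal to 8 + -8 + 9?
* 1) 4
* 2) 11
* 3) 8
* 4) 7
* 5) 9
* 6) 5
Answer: 5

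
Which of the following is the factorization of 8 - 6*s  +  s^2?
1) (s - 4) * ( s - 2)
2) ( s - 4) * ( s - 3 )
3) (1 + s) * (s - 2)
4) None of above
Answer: 1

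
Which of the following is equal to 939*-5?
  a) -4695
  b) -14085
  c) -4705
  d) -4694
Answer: a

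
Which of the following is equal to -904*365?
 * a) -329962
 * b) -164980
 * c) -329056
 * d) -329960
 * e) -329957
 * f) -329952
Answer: d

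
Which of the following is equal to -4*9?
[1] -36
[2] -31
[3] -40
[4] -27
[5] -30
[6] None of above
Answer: 1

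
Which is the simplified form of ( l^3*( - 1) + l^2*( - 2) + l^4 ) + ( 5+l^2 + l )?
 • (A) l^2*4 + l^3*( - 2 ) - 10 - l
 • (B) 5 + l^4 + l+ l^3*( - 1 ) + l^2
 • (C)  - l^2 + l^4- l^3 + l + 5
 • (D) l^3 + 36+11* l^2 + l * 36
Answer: C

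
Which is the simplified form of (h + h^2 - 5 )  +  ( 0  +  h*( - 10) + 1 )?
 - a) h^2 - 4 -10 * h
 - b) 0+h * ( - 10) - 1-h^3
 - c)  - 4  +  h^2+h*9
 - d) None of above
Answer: d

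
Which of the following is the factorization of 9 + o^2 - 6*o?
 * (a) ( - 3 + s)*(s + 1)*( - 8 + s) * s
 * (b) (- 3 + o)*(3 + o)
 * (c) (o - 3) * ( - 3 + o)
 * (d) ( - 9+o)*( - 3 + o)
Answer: c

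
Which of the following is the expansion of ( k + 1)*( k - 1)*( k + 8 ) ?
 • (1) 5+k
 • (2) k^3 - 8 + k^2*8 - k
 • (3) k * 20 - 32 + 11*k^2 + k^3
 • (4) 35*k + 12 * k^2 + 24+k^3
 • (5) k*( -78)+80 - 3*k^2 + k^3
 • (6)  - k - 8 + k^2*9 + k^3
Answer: 2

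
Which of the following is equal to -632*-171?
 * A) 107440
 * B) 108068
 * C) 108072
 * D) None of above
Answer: C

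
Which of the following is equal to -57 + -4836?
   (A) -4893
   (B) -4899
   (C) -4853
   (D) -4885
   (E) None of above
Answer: A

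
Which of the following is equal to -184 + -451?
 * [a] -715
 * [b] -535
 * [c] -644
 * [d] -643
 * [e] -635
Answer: e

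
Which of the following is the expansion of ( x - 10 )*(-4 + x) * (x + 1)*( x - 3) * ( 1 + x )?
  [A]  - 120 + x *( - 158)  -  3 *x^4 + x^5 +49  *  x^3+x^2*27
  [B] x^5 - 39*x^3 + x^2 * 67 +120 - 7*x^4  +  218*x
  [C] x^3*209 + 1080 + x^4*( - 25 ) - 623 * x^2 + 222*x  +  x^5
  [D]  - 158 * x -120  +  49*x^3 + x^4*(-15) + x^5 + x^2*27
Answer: D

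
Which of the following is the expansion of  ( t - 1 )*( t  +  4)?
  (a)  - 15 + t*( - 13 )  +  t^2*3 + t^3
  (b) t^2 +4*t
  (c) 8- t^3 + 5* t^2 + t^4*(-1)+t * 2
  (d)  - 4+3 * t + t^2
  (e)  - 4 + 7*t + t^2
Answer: d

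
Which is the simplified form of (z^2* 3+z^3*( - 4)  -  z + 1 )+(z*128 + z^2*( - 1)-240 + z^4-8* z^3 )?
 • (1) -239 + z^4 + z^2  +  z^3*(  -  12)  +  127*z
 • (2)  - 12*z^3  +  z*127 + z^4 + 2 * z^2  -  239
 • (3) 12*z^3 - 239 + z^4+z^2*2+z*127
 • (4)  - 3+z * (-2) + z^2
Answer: 2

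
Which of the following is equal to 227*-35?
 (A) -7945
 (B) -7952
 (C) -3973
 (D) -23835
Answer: A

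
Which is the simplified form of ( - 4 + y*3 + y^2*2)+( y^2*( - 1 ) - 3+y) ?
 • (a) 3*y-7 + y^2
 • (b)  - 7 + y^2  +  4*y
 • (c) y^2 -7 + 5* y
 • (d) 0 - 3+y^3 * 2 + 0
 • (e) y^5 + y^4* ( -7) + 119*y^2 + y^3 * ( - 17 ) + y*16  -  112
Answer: b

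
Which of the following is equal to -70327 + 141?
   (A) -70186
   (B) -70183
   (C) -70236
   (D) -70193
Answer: A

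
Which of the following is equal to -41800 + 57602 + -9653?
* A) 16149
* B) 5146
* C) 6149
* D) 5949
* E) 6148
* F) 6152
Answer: C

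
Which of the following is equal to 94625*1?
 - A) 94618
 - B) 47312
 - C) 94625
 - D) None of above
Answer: C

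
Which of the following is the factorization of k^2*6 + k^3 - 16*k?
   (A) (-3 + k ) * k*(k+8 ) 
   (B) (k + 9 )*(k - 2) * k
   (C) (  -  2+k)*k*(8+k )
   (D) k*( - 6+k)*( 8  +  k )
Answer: C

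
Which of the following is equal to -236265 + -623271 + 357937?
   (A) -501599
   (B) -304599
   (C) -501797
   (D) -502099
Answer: A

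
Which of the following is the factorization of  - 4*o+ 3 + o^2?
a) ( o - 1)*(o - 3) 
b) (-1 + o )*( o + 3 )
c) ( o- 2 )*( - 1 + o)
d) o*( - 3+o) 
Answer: a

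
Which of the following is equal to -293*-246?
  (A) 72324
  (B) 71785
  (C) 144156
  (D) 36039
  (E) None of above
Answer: E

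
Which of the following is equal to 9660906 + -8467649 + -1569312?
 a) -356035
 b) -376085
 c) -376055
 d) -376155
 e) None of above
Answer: c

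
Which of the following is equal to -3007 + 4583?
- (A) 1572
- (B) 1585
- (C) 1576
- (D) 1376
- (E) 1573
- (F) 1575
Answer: C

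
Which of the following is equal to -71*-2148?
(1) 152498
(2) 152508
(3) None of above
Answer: 2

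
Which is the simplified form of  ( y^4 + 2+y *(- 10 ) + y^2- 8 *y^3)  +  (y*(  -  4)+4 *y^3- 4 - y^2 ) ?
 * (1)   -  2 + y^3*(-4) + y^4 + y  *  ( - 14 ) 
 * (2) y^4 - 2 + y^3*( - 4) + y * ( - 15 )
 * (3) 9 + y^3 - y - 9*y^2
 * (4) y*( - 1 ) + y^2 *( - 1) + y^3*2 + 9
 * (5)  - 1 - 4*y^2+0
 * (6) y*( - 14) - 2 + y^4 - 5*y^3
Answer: 1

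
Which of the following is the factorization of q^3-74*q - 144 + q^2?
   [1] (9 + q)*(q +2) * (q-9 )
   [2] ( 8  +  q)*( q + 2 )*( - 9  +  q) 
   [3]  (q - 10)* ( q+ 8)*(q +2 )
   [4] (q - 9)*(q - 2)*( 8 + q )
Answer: 2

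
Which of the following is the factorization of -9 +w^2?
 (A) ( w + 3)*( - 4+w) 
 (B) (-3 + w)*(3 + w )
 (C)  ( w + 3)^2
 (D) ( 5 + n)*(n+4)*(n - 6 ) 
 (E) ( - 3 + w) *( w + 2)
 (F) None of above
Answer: B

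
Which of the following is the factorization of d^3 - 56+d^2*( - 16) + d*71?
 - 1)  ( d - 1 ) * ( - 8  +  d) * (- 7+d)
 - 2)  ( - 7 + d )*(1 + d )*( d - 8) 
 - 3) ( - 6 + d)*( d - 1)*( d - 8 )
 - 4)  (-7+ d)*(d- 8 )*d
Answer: 1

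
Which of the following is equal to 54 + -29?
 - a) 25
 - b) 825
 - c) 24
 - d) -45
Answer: a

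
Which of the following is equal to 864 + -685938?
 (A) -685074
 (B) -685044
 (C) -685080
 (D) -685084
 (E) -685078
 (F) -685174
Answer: A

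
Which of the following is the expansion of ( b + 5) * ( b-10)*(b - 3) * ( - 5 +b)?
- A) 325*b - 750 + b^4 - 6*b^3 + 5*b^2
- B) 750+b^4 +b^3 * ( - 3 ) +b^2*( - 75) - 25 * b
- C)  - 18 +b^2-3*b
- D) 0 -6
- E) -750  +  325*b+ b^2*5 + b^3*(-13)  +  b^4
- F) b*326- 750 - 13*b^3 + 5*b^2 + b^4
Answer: E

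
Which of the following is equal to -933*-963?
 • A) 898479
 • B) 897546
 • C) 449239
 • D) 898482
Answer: A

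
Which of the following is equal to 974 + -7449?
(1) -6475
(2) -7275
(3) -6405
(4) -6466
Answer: 1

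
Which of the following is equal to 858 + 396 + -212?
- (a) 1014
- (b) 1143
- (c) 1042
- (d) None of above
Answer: c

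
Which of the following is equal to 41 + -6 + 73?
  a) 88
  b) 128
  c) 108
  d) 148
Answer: c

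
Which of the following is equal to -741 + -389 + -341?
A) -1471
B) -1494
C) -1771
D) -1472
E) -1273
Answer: A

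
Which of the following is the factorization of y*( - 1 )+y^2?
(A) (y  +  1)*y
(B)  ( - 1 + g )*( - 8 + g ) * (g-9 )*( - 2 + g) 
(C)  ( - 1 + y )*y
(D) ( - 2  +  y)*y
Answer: C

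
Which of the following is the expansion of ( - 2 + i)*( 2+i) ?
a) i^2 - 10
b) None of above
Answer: b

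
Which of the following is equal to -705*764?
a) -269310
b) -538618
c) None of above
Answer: c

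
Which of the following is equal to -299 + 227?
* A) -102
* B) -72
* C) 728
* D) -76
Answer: B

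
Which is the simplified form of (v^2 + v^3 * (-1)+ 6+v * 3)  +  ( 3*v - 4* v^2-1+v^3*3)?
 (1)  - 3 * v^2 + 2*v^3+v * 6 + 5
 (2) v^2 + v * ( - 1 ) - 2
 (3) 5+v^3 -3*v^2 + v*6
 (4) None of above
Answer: 1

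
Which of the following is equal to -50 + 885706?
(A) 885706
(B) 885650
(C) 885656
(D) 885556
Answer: C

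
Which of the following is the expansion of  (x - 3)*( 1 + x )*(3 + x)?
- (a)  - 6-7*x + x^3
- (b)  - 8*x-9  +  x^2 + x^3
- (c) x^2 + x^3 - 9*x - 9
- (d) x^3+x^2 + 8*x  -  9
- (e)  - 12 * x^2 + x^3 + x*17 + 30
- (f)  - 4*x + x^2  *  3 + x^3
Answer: c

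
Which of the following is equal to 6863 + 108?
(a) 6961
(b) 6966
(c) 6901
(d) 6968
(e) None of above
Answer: e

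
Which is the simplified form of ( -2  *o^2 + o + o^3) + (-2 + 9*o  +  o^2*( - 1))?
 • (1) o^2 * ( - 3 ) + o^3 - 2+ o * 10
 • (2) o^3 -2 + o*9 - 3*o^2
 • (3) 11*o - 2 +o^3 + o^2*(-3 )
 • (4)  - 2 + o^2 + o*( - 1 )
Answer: 1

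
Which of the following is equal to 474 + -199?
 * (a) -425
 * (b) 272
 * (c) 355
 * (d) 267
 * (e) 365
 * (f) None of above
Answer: f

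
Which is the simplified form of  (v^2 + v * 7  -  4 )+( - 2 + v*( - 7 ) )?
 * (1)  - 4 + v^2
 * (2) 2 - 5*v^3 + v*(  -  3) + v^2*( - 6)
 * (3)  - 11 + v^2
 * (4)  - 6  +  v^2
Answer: 4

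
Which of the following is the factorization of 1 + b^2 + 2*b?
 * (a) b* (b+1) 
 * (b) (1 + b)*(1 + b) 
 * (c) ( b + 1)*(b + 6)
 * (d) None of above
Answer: b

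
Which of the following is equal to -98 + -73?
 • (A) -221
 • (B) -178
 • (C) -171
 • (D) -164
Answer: C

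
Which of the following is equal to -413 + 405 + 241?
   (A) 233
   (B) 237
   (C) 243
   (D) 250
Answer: A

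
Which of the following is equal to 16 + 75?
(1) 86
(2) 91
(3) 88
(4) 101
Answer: 2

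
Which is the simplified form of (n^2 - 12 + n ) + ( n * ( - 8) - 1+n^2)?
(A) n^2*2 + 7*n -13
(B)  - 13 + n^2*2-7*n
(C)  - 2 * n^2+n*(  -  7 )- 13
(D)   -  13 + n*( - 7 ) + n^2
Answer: B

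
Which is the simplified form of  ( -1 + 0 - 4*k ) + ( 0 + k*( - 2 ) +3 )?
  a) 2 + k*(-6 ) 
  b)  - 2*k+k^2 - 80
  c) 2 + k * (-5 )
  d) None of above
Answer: a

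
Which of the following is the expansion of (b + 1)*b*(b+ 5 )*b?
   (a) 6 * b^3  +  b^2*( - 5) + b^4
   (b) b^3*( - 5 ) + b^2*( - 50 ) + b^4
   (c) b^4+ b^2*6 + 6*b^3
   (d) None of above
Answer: d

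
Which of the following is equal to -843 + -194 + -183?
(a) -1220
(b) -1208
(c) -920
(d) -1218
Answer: a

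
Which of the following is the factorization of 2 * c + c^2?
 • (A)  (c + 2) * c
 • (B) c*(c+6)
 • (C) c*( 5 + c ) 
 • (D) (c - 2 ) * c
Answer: A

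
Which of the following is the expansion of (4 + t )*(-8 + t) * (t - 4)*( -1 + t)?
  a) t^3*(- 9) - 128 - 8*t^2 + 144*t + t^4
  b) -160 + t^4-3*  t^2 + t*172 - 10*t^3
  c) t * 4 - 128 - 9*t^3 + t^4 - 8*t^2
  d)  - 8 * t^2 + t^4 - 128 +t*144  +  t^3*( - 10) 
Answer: a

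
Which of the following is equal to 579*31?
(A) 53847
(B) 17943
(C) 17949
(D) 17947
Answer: C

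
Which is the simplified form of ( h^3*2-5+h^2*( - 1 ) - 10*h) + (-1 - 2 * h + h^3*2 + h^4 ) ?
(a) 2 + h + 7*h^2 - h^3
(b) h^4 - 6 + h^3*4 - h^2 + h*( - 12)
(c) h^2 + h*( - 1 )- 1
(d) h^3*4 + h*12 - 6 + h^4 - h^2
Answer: b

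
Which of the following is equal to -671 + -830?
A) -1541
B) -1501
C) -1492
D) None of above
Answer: B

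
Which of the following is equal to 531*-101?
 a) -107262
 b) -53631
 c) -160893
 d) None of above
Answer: b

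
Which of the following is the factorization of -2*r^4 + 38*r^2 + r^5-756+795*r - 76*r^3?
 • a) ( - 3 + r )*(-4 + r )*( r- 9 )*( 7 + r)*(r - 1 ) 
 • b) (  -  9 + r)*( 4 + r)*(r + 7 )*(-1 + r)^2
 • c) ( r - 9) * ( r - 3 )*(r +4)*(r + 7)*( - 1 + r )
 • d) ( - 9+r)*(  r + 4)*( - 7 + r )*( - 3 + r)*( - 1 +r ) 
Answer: c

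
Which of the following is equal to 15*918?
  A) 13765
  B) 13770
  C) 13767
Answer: B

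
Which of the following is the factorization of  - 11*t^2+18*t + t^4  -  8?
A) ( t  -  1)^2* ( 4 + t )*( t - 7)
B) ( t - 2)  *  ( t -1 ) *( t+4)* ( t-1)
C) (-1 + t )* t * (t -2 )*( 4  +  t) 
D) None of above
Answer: B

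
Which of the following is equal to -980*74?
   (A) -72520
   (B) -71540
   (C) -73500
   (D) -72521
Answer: A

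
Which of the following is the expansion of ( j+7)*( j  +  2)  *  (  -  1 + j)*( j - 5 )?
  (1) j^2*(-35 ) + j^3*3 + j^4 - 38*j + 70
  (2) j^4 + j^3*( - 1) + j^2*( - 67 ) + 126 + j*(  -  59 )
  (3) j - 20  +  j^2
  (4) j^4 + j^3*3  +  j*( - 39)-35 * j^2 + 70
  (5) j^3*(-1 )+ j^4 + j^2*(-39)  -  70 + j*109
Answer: 4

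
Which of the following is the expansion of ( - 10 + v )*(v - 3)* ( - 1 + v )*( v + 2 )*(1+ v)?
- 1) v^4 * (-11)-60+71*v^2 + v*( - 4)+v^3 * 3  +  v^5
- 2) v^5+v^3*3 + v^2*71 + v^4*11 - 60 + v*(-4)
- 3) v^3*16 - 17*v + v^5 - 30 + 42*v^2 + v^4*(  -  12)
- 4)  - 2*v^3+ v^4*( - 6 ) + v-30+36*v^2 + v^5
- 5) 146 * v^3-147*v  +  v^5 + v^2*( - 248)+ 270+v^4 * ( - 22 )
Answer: 1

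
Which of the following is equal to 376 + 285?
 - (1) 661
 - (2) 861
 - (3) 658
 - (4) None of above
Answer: 1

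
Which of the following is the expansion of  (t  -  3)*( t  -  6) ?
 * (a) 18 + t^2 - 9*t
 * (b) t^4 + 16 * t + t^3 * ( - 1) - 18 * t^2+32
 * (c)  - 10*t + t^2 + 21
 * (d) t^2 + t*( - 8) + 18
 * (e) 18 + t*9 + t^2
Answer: a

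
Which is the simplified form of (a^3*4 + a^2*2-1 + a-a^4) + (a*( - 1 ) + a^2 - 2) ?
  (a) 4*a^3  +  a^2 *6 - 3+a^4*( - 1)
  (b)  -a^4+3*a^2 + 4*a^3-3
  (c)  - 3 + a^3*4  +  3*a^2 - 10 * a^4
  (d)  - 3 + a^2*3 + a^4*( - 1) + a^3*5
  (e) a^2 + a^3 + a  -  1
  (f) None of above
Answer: b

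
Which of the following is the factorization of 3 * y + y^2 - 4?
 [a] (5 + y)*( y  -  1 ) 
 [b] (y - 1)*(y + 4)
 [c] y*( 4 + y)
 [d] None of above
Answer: b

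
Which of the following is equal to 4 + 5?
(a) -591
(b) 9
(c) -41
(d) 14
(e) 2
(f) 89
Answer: b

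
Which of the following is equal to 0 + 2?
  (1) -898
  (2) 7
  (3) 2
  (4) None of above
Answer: 3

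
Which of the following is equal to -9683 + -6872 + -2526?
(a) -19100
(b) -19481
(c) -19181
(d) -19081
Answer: d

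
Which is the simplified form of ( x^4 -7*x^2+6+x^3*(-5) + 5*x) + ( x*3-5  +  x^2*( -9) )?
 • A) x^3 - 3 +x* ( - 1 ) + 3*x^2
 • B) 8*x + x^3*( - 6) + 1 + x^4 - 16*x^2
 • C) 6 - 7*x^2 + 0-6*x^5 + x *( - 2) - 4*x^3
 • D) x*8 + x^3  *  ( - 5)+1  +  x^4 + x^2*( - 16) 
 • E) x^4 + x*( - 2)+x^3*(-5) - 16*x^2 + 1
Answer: D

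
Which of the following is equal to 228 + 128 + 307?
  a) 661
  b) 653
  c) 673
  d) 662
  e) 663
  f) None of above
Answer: e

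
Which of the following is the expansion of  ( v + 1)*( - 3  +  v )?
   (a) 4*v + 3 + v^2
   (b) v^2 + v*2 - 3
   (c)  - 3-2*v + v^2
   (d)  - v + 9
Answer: c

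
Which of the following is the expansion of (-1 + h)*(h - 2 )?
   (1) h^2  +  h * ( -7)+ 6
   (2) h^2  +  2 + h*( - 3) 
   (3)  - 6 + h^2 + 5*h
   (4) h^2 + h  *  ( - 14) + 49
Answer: 2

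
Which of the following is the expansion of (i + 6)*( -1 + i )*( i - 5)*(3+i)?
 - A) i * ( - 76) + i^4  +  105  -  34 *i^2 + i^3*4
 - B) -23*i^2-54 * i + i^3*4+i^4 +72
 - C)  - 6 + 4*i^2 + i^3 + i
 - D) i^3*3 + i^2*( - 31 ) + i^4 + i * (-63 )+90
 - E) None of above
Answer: D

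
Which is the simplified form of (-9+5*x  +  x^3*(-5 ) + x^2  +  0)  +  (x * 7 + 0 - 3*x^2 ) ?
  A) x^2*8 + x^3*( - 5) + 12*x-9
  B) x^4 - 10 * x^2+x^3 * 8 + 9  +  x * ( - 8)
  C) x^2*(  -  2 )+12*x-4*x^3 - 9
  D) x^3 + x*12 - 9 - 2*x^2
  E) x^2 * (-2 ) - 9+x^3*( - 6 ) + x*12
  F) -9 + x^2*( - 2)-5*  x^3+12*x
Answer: F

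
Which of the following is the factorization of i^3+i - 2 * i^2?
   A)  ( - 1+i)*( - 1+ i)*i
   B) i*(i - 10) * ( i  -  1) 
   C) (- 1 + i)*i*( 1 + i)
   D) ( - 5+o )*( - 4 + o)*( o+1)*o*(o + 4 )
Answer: A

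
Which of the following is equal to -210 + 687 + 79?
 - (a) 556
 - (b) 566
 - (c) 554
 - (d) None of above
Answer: a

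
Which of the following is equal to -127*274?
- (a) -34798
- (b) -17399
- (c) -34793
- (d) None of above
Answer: a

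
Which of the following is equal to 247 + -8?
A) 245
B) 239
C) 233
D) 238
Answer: B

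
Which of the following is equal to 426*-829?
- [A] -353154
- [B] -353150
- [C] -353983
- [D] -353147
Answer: A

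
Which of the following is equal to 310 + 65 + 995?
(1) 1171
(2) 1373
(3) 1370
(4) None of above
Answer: 3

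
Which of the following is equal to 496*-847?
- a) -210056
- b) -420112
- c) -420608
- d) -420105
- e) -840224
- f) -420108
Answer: b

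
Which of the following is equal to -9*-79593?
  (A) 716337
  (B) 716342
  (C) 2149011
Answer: A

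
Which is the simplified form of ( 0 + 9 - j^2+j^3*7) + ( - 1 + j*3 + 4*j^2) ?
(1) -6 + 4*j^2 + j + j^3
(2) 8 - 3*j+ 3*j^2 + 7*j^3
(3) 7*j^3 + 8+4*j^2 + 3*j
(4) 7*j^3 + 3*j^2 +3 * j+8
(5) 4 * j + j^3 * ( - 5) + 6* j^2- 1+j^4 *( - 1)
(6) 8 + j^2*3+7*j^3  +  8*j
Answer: 4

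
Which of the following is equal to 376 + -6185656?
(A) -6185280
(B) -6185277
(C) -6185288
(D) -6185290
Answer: A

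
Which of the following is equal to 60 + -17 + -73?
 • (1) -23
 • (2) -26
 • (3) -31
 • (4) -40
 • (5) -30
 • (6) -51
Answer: 5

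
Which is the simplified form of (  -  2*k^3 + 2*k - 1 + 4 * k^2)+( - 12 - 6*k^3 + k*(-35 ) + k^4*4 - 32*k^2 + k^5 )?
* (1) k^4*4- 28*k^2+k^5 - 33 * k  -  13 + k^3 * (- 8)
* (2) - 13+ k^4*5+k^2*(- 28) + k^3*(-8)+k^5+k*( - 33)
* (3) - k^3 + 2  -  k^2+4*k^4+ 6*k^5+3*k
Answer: 1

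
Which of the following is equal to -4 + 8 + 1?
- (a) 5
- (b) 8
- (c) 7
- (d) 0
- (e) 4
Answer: a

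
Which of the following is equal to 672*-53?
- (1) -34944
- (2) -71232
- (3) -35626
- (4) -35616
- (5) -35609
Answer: 4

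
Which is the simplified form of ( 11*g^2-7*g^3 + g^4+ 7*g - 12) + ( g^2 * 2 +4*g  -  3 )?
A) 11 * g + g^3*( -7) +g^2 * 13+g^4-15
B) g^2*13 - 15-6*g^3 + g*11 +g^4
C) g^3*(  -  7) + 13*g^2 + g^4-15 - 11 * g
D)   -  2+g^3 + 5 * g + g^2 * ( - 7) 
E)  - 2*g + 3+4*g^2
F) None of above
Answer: A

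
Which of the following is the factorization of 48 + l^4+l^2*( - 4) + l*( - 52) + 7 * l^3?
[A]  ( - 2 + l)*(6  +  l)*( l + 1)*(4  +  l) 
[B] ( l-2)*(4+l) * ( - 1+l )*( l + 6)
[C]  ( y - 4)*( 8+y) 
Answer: B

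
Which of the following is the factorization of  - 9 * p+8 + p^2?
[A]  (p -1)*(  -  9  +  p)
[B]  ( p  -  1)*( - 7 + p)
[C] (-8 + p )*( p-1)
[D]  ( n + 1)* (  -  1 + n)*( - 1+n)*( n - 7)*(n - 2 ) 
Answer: C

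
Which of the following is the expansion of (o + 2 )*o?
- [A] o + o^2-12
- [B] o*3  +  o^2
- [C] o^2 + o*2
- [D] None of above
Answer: C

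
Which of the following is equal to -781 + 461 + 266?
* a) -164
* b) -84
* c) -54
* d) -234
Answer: c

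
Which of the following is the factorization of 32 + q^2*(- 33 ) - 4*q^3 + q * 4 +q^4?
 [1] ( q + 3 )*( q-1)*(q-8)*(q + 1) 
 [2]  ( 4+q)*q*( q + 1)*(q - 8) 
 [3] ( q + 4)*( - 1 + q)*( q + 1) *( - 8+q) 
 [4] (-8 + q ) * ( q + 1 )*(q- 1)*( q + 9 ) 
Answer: 3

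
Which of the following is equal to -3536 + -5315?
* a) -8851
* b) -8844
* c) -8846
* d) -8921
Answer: a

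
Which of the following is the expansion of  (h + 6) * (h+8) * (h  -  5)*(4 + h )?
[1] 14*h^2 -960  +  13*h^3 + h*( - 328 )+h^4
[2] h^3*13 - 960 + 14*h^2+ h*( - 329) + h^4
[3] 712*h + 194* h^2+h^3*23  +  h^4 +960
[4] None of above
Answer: 1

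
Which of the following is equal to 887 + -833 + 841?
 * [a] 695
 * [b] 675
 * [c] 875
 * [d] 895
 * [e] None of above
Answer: d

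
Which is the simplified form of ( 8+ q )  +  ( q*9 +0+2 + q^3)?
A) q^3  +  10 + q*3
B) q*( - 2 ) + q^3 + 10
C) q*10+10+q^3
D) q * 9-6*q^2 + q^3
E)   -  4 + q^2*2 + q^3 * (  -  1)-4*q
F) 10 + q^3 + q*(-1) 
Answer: C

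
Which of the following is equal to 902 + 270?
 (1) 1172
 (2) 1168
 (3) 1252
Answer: 1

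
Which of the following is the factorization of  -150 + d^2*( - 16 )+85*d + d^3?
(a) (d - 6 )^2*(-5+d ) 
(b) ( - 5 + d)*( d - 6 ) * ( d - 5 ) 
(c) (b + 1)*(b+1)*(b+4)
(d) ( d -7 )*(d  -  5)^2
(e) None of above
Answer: b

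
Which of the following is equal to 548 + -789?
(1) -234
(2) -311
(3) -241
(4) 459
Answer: 3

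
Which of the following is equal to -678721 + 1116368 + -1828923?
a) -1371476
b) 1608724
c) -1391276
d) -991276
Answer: c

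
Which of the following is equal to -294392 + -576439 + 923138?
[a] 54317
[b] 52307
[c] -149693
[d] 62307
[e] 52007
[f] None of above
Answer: b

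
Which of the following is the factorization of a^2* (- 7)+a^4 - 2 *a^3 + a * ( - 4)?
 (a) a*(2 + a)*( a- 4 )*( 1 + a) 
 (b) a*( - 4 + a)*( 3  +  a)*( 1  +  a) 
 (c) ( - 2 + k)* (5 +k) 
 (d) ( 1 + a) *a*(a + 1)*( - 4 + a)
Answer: d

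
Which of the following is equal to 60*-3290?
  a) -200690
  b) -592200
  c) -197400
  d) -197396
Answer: c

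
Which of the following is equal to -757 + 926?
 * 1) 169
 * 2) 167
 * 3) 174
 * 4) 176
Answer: 1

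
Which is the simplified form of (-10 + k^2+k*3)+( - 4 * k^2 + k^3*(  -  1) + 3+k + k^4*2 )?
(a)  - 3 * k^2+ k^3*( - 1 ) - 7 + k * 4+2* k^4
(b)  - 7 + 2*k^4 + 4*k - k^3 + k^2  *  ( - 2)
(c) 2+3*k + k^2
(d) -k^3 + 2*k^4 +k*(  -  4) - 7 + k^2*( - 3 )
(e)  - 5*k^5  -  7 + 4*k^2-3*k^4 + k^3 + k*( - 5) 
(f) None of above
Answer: a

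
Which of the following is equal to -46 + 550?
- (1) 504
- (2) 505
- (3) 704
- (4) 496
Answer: 1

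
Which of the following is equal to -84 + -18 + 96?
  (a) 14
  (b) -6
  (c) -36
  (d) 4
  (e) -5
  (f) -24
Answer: b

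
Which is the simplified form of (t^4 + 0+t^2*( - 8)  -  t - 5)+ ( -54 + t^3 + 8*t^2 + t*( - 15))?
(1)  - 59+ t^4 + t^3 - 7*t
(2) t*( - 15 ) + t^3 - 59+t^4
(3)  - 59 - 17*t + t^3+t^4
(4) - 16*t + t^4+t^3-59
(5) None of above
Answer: 4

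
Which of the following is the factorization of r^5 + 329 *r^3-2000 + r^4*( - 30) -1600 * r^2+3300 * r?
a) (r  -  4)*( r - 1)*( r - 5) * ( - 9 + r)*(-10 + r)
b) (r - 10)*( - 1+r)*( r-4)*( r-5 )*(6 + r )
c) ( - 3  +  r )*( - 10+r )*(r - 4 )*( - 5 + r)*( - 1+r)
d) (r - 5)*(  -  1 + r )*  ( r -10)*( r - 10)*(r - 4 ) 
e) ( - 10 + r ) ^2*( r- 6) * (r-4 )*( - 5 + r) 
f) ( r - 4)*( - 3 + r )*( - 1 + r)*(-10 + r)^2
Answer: d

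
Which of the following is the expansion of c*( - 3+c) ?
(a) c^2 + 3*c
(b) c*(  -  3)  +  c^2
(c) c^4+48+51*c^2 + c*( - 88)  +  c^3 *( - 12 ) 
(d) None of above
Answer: b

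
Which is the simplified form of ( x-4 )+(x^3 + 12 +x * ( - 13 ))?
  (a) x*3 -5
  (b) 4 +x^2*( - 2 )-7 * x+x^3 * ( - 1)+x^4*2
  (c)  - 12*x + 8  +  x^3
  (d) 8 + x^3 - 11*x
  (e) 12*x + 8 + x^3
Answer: c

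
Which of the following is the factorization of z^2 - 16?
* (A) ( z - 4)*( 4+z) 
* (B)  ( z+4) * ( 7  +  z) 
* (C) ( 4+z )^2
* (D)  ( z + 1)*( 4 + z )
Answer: A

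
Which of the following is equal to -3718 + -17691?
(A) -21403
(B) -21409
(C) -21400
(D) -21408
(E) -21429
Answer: B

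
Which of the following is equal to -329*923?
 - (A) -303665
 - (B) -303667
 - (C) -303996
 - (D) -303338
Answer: B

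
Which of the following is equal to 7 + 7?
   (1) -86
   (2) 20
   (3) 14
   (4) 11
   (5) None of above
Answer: 3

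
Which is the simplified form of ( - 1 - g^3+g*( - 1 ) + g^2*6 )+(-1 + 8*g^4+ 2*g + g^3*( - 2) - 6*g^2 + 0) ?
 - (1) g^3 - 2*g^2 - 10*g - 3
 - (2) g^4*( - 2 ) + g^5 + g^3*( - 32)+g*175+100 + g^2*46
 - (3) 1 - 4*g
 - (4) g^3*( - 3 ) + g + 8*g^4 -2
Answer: 4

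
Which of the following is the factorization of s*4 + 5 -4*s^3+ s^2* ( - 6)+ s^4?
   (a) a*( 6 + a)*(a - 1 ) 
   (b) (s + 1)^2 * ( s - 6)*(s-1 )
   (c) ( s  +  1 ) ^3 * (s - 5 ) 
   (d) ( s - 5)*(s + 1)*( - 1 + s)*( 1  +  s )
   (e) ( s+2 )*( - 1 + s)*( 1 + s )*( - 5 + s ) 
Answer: d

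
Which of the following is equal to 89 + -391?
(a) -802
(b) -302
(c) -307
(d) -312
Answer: b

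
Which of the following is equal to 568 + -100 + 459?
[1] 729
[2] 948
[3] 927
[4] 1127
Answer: 3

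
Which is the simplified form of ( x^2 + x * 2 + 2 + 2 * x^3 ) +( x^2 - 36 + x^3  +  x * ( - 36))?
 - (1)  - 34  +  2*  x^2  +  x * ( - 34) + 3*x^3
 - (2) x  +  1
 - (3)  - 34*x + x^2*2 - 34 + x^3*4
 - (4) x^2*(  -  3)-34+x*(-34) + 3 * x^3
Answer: 1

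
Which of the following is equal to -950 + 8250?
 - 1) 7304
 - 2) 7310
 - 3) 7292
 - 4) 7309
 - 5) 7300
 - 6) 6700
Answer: 5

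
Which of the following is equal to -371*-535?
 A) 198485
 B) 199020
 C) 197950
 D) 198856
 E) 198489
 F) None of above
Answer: A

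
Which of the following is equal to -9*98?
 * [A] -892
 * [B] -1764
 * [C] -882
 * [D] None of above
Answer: C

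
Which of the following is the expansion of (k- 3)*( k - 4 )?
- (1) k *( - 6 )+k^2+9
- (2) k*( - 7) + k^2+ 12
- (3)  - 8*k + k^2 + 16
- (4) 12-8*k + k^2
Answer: 2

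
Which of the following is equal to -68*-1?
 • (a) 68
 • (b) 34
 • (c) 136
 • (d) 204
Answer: a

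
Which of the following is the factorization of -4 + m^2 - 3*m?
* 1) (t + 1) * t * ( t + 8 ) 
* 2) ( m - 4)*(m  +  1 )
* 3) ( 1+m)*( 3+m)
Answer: 2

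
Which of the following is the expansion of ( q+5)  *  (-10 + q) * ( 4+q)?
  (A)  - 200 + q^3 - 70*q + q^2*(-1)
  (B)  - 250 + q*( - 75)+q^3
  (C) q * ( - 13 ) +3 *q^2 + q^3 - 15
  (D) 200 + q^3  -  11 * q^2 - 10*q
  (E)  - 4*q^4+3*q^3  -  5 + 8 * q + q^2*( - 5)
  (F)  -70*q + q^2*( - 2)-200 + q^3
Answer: A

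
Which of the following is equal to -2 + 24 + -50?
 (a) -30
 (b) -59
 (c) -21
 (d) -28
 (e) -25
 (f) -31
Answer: d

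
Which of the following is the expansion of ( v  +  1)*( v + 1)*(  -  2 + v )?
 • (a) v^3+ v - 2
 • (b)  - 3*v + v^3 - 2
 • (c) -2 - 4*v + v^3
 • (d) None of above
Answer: b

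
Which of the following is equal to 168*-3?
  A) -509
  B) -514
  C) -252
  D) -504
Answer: D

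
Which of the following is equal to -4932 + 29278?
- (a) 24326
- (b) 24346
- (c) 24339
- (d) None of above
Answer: b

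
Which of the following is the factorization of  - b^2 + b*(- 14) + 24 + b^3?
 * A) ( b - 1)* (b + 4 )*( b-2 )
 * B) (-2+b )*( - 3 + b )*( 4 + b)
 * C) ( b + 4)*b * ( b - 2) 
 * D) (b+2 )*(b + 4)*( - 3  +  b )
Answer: B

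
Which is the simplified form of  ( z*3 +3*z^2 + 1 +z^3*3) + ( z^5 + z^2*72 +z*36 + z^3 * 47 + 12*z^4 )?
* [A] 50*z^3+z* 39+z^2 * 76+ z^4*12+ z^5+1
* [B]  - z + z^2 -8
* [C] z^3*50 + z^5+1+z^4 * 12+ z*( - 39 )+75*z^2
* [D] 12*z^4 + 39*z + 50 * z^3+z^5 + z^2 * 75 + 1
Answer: D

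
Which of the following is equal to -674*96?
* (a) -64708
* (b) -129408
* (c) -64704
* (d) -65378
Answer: c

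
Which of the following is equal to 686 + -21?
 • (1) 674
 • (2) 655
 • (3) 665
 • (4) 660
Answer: 3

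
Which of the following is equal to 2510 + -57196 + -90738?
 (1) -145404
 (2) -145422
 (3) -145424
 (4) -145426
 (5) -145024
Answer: 3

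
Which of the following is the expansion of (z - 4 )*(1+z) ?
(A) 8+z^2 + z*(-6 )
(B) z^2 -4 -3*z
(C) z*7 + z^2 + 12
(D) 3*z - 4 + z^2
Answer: B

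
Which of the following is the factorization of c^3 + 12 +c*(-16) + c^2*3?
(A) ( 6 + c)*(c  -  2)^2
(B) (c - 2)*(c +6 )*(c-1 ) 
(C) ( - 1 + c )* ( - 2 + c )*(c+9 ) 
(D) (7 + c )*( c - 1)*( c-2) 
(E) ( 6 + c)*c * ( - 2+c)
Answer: B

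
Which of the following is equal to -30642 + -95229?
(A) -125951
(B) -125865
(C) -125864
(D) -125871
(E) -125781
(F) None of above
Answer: D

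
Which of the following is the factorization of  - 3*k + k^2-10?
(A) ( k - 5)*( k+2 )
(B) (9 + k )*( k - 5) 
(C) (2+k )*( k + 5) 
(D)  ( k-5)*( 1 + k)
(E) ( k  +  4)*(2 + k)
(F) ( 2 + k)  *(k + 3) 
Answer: A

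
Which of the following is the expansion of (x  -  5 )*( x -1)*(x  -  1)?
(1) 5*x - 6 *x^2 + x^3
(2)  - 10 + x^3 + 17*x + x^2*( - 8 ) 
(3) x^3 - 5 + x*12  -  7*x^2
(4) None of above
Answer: 4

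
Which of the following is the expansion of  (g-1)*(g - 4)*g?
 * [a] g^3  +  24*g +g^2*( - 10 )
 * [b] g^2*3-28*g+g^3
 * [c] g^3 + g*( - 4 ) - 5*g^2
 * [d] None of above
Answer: d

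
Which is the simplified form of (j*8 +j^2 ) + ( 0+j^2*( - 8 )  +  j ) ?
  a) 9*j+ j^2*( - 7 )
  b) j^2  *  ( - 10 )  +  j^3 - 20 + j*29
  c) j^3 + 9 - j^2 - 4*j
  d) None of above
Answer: a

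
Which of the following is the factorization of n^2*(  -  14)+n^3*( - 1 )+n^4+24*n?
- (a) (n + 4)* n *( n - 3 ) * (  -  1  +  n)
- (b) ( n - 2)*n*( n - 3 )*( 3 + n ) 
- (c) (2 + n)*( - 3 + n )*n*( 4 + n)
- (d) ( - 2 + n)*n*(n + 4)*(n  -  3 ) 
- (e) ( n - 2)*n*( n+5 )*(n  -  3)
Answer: d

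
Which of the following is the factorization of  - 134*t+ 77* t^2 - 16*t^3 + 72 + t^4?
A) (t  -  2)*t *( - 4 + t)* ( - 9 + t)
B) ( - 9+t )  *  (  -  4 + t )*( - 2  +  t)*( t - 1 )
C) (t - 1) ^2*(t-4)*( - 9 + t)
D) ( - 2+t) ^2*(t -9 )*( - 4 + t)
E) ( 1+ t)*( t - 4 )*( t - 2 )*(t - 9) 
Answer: B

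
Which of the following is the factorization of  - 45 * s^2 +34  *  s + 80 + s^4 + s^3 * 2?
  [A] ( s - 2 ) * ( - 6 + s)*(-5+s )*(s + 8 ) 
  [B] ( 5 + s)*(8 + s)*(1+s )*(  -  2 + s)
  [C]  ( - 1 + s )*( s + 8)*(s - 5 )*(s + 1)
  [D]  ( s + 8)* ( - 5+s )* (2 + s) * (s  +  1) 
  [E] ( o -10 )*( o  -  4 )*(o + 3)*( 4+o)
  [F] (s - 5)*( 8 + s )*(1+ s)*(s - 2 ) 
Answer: F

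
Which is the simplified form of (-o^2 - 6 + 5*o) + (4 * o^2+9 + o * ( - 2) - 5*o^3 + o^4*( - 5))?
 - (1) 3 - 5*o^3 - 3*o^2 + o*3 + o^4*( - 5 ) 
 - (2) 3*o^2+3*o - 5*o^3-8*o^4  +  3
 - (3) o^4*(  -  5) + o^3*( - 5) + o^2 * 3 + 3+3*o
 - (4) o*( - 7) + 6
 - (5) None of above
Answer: 3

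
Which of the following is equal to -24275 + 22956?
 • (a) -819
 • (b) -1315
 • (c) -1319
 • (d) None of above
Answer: c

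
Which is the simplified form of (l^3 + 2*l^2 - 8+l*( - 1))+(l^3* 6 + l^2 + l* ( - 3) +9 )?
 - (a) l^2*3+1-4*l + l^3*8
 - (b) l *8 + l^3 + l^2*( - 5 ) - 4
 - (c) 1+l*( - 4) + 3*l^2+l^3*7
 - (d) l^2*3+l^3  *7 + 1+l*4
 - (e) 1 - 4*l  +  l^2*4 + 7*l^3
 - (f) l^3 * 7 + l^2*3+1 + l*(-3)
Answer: c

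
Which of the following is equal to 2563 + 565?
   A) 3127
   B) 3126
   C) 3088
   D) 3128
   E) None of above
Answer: D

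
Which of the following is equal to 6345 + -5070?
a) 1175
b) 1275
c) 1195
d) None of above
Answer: b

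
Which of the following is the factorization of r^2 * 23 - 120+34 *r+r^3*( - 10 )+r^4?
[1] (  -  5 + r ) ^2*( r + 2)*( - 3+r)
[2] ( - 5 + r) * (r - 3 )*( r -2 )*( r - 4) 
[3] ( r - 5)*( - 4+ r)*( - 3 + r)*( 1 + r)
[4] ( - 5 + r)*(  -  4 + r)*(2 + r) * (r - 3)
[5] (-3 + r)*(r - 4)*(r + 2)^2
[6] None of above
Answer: 4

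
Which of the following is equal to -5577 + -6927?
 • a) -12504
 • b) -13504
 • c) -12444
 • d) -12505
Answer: a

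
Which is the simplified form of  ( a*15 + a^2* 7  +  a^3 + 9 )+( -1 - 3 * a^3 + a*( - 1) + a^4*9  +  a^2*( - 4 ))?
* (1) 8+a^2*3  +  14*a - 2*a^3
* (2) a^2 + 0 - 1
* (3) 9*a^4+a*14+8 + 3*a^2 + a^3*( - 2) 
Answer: 3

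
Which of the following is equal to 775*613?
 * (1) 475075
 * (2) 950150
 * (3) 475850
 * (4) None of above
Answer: 1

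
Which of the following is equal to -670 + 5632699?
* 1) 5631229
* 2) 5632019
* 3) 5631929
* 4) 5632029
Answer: 4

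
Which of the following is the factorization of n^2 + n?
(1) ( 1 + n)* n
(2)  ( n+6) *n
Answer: 1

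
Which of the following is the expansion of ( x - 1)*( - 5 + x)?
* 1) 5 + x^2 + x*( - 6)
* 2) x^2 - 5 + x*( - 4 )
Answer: 1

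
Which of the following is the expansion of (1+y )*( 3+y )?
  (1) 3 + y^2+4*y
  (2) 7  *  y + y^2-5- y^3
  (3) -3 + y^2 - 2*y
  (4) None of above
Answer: 1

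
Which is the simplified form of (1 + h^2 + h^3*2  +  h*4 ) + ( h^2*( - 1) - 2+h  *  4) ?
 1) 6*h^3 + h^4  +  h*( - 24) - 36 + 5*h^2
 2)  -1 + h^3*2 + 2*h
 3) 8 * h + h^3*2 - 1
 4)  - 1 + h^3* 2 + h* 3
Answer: 3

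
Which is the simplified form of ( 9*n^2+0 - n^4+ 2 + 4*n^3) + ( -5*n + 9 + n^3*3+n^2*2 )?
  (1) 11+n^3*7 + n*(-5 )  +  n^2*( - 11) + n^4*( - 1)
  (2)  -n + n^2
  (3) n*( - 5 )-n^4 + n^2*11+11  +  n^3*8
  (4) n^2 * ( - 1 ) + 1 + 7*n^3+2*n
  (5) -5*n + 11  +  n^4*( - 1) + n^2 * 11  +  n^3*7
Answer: 5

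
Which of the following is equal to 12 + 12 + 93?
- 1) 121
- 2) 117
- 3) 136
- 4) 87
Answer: 2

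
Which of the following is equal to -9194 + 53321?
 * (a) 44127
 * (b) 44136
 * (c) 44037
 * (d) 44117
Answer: a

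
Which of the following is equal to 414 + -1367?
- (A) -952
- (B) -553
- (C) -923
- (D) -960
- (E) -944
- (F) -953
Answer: F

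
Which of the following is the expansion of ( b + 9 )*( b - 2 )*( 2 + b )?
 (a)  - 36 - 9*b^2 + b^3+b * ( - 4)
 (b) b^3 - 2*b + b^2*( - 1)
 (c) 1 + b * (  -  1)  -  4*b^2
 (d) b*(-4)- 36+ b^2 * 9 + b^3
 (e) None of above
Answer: d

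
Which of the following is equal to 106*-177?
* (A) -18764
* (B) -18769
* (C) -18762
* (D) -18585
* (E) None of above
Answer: C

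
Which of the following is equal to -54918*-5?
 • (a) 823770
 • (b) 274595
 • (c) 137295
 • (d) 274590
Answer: d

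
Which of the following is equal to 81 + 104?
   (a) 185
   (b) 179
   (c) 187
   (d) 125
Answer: a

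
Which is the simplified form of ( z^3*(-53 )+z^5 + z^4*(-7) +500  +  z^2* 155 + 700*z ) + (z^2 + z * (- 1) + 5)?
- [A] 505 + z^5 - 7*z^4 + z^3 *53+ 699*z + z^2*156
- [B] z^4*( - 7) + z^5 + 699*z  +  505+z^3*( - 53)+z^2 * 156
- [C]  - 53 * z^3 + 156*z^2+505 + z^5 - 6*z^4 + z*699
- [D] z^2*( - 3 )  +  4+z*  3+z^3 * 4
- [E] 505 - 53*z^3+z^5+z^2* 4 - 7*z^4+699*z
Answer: B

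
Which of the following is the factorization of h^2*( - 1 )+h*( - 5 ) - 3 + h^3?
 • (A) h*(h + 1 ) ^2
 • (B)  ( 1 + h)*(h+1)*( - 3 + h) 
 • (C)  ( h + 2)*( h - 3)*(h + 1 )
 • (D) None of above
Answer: B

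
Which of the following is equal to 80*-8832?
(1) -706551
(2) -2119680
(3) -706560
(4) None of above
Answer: 3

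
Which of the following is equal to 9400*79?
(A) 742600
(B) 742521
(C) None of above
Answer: A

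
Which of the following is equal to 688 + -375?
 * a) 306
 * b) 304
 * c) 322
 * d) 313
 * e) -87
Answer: d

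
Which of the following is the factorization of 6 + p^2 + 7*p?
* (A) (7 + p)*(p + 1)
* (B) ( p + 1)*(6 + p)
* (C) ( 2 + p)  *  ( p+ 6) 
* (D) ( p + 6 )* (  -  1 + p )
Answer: B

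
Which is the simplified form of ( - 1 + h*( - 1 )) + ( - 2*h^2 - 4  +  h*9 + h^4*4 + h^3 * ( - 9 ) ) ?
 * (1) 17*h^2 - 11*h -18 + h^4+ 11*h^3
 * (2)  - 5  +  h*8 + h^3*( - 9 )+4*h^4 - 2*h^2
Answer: 2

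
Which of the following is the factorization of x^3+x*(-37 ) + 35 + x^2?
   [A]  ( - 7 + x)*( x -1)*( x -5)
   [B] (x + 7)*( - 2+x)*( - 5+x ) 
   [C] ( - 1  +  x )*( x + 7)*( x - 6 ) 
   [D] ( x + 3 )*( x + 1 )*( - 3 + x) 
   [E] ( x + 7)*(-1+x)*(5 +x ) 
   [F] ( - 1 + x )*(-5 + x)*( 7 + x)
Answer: F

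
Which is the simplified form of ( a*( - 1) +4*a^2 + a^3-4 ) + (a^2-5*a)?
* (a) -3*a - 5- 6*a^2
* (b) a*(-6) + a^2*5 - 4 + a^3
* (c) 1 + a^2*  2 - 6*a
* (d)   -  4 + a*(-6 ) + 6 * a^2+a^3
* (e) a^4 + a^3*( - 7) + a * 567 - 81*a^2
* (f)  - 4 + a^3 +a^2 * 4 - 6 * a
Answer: b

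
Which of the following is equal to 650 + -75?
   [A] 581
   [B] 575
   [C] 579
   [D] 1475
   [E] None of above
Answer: B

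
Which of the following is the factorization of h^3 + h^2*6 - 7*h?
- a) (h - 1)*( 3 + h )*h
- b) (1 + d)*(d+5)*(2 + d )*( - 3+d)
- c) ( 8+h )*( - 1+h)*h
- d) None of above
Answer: d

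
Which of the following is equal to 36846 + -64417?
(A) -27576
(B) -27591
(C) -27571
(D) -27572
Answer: C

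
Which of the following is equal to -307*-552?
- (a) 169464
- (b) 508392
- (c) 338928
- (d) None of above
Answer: a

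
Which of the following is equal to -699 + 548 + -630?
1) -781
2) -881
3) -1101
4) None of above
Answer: 1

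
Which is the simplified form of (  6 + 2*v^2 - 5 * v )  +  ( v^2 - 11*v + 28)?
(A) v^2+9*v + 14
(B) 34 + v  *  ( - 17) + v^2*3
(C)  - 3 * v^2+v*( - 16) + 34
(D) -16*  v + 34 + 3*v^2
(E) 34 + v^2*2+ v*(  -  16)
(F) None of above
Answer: D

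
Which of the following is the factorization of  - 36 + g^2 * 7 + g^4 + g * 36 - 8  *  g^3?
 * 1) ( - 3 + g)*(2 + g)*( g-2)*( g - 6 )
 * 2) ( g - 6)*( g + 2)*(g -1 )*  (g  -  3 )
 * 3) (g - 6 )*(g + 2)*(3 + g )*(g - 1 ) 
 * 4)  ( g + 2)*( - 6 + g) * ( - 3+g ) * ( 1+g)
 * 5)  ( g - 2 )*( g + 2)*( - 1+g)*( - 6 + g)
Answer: 2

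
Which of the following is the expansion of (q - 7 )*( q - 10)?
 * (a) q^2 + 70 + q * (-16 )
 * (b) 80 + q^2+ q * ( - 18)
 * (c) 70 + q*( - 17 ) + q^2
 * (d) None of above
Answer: c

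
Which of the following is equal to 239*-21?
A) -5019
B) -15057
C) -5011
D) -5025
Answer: A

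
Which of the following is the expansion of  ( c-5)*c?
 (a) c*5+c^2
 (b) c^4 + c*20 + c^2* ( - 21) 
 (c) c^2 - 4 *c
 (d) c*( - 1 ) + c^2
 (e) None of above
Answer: e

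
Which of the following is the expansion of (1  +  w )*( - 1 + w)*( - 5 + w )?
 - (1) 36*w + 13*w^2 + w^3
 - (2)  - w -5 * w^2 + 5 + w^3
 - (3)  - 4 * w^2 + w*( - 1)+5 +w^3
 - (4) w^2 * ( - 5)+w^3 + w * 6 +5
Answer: 2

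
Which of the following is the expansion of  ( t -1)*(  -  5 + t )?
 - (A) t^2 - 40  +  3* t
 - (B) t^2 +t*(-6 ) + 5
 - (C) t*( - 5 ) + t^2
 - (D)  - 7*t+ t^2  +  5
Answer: B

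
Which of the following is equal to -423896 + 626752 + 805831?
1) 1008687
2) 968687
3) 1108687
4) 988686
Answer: 1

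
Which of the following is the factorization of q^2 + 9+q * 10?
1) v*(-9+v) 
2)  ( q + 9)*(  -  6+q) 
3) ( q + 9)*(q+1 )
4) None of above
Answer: 3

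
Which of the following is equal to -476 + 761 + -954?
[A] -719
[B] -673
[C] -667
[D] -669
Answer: D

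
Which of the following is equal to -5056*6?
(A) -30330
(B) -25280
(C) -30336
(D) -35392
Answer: C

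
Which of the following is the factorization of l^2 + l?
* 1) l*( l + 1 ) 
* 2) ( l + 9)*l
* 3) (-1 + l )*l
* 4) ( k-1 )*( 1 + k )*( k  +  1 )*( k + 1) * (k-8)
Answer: 1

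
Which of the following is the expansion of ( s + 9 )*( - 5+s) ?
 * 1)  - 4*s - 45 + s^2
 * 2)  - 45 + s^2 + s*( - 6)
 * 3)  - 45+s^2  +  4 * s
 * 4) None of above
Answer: 3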